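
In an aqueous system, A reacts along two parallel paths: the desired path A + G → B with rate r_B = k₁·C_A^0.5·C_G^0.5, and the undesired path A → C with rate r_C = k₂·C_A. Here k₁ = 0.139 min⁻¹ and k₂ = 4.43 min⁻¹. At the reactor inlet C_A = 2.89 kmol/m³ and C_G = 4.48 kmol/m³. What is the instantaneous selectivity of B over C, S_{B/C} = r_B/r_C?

0.0391

S_{B/C} = r_B/r_C = (k₁·C_A^0.5·C_G^0.5)/(k₂·C_A) = (k₁/k₂)·C_A^-0.5·C_G^0.5.
= (0.139×2.890^0.5×4.480^0.5) / (4.43×2.890) = 0.5002/12.80 = 0.0391.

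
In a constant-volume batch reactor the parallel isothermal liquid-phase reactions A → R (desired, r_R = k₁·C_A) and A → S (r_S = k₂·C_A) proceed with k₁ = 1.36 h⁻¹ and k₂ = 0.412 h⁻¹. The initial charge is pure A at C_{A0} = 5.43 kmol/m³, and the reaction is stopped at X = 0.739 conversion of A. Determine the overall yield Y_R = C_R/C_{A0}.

C_A = C_{A0}(1−X) = 1.417 kmol/m³.
Both paths are first order in A, so the instantaneous fraction to R is constant: dC_R/d(−C_A) = k₁/(k₁+k₂) = 0.7675.
C_R = 0.7675·(C_{A0}−C_A) = 0.7675×4.013 = 3.08 kmol/m³.
Y_R = C_R/C_{A0} = 3.080/5.43 = 0.567.

0.567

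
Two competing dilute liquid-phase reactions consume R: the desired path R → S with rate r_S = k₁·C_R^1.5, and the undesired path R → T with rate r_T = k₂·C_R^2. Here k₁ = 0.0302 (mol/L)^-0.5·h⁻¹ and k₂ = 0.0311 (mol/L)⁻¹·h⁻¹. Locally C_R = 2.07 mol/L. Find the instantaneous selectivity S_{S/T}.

0.675

S_{S/T} = r_S/r_T = (k₁·C_R^1.5)/(k₂·C_R^2) = (k₁/k₂)·C_R^-0.5.
= (0.0302×2.070^1.5) / (0.0311×2.070^2) = 0.08994/0.1333 = 0.675.
The undesired path is higher order in R, so low C_R (CSTR or dilute feed) favours S.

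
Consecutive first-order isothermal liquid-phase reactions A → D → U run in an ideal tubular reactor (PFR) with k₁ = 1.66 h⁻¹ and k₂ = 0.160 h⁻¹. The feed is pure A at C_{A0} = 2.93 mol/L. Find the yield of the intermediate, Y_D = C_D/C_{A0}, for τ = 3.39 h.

0.639

For first-order series with pure A initially, C_D(τ) = k₁C_{A0}/(k₂−k₁)·(e^(−k₁τ) − e^(−k₂τ)).
e^(−k₁τ) = e^(−1.66×3.39) = e^(−5.627) = 0.003598; e^(−k₂τ) = e^(−0.5424) = 0.5814.
C_D = 1.66×2.93/(0.160−1.66) × (0.003598−0.5814) = (-3.243)×(-0.5778) = 1.873 mol/L.
Y_D = C_D/C_{A0} = 1.873/2.93 = 0.639.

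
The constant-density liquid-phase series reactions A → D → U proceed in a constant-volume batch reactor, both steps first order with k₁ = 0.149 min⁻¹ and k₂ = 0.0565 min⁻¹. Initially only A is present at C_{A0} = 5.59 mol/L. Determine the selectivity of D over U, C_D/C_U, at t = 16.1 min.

The intermediate concentration in a first-order A→B→C sequence is C_D = k₁C_{A0}(e^(−k₁t) − e^(−k₂t))/(k₂−k₁).
e^(−k₁t) = e^(−0.149×16.1) = e^(−2.399) = 0.09082; e^(−k₂t) = e^(−0.9097) = 0.4027.
C_D = 0.149×5.59/(0.0565−0.149) × (0.09082−0.4027) = (-9.004)×(-0.3118) = 2.808 mol/L.
C_A = C_{A0}e^(−k₁t) = 0.5077 mol/L, so C_U = C_{A0}−C_A−C_D = 2.274 mol/L; C_D/C_U = 1.23.

1.23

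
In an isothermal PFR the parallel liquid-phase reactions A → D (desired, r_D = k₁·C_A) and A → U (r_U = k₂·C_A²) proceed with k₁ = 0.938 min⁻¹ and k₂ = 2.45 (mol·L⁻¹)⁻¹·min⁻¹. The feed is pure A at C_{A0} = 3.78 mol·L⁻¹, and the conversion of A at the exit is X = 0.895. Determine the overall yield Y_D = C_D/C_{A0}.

C_A = C_{A0}(1−X) = 0.3969 mol·L⁻¹.
Along a PFR/batch, dC_D/dC_A = −r_D/(r_D+r_U) = −k₁/(k₁+k₂·C_A).
Integrating from C_{A0} to C_A: C_D = (0.938/2.45)·ln[(0.938+2.45·3.78)/(0.938+2.45·0.397)] = 0.3829·ln(10.20/1.910) = 0.6413 mol·L⁻¹.
Y_D = C_D/C_{A0} = 0.6413/3.78 = 0.170.

0.170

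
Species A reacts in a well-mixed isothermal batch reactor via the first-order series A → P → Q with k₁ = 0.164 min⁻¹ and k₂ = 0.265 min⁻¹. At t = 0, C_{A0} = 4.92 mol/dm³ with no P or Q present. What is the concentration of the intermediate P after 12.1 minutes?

The intermediate concentration in a first-order A→B→C sequence is C_P = k₁C_{A0}(e^(−k₁t) − e^(−k₂t))/(k₂−k₁).
e^(−k₁t) = e^(−0.164×12.1) = e^(−1.984) = 0.1375; e^(−k₂t) = e^(−3.207) = 0.04050.
C_P = 0.164×4.92/(0.265−0.164) × (0.1375−0.04050) = 7.989×0.09696 = 0.7746 mol/dm³.

0.775 mol/dm³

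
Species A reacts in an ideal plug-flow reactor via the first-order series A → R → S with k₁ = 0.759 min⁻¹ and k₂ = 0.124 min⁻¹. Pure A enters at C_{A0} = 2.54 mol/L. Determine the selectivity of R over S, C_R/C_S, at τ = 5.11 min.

1.65

For first-order series with pure A initially, C_R(τ) = k₁C_{A0}/(k₂−k₁)·(e^(−k₁τ) − e^(−k₂τ)).
e^(−k₁τ) = e^(−0.759×5.11) = e^(−3.878) = 0.02068; e^(−k₂τ) = e^(−0.6336) = 0.5307.
C_R = 0.759×2.54/(0.124−0.759) × (0.02068−0.5307) = (-3.036)×(-0.5100) = 1.548 mol/L.
C_A = C_{A0}e^(−k₁τ) = 0.05253 mol/L, so C_S = C_{A0}−C_A−C_R = 0.9392 mol/L; C_R/C_S = 1.65.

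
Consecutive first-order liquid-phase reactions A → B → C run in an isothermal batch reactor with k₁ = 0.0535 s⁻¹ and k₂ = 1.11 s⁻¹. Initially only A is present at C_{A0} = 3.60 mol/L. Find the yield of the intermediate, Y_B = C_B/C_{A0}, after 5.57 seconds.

Solving the coupled first-order balances gives C_B(t) = [k₁/(k₂−k₁)]·C_{A0}·(e^(−k₁t) − e^(−k₂t)).
e^(−k₁t) = e^(−0.0535×5.57) = e^(−0.2980) = 0.7423; e^(−k₂t) = e^(−6.183) = 0.002065.
C_B = 0.0535×3.60/(1.11−0.0535) × (0.7423−0.002065) = 0.1823×0.7402 = 0.1349 mol/L.
Y_B = C_B/C_{A0} = 0.1349/3.60 = 0.0375.

0.0375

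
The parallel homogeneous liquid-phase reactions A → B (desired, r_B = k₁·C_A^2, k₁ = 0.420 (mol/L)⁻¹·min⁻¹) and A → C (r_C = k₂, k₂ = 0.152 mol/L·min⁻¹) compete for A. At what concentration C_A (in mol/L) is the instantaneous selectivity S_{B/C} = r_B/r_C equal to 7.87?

1.69 mol/L

S_{B/C} = (k₁/k₂)·C_A^2 ⇒ C_A = (S·k₂/k₁)^(0.5).
= (7.87×0.152/0.420)^(0.5) = (2.848)^(0.5) = 1.69 mol/L.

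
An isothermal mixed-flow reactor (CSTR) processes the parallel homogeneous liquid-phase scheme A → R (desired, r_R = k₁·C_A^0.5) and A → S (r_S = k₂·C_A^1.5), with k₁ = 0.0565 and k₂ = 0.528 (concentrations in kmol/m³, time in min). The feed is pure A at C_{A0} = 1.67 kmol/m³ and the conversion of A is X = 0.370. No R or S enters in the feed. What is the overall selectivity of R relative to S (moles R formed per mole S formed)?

Exit C_A = C_{A0}(1−X) = 1.67×0.630 = 1.052 kmol/m³.
Rates in a CSTR are evaluated at the outlet concentration: r_R = 0.0565×1.052^0.5 = 0.05795, r_S = 0.528×1.052^1.5 = 0.5698.
Overall selectivity = C_R/C_S = r_Rτ/(r_Sτ) = r_R/r_S = 0.102.

0.102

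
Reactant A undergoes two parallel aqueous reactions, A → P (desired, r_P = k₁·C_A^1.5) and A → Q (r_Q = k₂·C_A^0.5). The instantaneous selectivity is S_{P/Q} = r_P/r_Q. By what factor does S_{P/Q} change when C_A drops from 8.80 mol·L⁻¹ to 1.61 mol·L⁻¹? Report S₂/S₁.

S_{P/Q} = (k₁/k₂)·C_A, so S₂/S₁ = (C_{A,2}/C_{A,1}).
= 1.61/8.80 = 0.183.
Selectivity toward P falls as C_A falls — high-concentration operation is favoured.

0.183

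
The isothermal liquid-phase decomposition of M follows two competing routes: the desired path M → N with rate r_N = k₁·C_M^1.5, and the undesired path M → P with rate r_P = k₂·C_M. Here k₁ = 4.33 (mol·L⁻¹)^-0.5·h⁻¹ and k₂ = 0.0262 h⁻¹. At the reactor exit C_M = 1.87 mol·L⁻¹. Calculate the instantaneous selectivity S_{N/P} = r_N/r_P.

226

S_{N/P} = r_N/r_P = (k₁·C_M^1.5)/(k₂·C_M) = (k₁/k₂)·C_M^0.5.
= (4.33×1.870^1.5) / (0.0262×1.870) = 11.07/0.04899 = 226.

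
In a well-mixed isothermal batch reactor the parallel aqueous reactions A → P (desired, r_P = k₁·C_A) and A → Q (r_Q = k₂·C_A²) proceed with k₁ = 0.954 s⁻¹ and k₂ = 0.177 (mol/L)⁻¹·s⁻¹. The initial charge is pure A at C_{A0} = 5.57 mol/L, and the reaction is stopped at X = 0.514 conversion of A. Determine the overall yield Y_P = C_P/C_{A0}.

C_A = C_{A0}(1−X) = 2.707 mol/L.
Along a PFR/batch, dC_P/dC_A = −r_P/(r_P+r_Q) = −k₁/(k₁+k₂·C_A).
Integrating from C_{A0} to C_A: C_P = (0.954/0.177)·ln[(0.954+0.177·5.57)/(0.954+0.177·2.71)] = 5.390·ln(1.940/1.433) = 1.632 mol/L.
Y_P = C_P/C_{A0} = 1.632/5.57 = 0.293.

0.293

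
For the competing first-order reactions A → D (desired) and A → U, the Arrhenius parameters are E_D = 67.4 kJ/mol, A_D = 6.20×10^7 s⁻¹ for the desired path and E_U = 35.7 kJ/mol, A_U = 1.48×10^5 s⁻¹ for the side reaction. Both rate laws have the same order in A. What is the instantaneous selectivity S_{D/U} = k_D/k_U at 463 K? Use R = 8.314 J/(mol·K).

k_D/k_U = (A_D/A_U)·exp[−(E_D−E_U)/(RT)] = (A_D/A_U)·exp[(E_U−E_D)/(RT)].
(E_U−E_D)/(RT) = (35.7−67.4)×10³/(8.314×463) = -31700/3849 = -8.235.
k_D/k_U = (6.20×10^7/1.48×10^5)·exp(-8.235) = 418.9 × 2.652×10^-4 = 0.111.
Since E_D > E_U, raising the temperature improves selectivity toward D.

0.111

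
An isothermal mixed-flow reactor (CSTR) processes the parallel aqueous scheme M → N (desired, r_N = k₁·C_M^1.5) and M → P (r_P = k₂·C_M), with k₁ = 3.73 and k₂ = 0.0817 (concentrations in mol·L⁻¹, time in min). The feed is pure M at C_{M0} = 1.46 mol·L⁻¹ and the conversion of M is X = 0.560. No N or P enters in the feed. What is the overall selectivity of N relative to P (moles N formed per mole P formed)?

Exit C_M = C_{M0}(1−X) = 1.46×0.440 = 0.6424 mol·L⁻¹.
A CSTR operates uniformly at the exit composition, giving r_N = 1.921 and r_P = 0.05248 (each k·C_M^n at C_M = 0.6424).
Overall selectivity = C_N/C_P = r_Nτ/(r_Pτ) = r_N/r_P = 36.6.

36.6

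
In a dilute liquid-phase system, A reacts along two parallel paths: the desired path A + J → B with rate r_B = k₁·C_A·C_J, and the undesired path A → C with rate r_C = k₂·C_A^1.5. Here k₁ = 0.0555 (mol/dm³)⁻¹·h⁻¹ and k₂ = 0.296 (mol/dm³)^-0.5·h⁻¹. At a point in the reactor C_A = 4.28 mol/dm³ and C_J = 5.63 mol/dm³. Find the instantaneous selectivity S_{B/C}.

S_{B/C} = r_B/r_C = (k₁·C_A·C_J)/(k₂·C_A^1.5) = (k₁/k₂)·C_A^-0.5·C_J.
= (0.0555×4.280×5.630) / (0.296×4.280^1.5) = 1.337/2.621 = 0.510.
The undesired path is higher order in A, so low C_A (CSTR or dilute feed) favours B.

0.510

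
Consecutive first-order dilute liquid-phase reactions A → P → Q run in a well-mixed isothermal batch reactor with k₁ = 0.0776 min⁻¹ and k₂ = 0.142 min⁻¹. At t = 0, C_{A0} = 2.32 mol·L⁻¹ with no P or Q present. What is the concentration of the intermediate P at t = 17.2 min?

0.493 mol·L⁻¹

The intermediate concentration in a first-order A→B→C sequence is C_P = k₁C_{A0}(e^(−k₁t) − e^(−k₂t))/(k₂−k₁).
e^(−k₁t) = e^(−0.0776×17.2) = e^(−1.335) = 0.2632; e^(−k₂t) = e^(−2.442) = 0.08695.
C_P = 0.0776×2.32/(0.142−0.0776) × (0.2632−0.08695) = 2.796×0.1763 = 0.4928 mol·L⁻¹.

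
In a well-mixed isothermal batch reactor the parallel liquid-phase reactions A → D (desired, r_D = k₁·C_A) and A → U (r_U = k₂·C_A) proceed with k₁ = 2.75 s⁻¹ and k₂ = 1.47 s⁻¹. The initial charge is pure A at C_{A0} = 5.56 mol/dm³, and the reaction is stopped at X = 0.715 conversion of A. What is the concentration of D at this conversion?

2.59 mol/dm³

C_A = C_{A0}(1−X) = 1.585 mol/dm³.
Both paths are first order in A, so the instantaneous fraction to D is constant: dC_D/d(−C_A) = k₁/(k₁+k₂) = 0.6517.
C_D = 0.6517·(C_{A0}−C_A) = 0.6517×3.975 = 2.59 mol/dm³.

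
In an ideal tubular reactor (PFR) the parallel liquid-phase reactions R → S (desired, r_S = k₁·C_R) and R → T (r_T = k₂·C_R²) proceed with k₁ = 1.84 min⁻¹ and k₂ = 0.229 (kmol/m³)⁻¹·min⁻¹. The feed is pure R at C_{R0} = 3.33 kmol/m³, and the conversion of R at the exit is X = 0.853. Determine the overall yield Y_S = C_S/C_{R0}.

C_R = C_{R0}(1−X) = 0.4895 kmol/m³.
Along a PFR/batch, dC_S/dC_R = −r_S/(r_S+r_T) = −k₁/(k₁+k₂·C_R).
Integrating from C_{R0} to C_R: C_S = (1.84/0.229)·ln[(1.84+0.229·3.33)/(1.84+0.229·0.490)] = 8.035·ln(2.603/1.952) = 2.311 kmol/m³.
Y_S = C_S/C_{R0} = 2.311/3.33 = 0.694.

0.694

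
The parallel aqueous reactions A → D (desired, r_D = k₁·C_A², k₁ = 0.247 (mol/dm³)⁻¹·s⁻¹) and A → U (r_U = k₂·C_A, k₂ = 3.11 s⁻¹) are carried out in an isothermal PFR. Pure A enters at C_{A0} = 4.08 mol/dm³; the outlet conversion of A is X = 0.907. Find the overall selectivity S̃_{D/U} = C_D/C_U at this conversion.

0.171

C_A = C_{A0}(1−X) = 0.3794 mol/dm³.
Along a PFR/batch, dC_U/dC_A = −r_U/(r_D+r_U) = −k₂/(k₂+k₁·C_A).
Integrating from C_{A0} to C_A: C_U = (3.11/0.247)·ln[(3.11+0.247·4.08)/(3.11+0.247·0.379)] = 12.59·ln(4.118/3.204) = 3.160 mol/dm³.
Then C_D = (C_{A0}−C_A) − C_U = 3.701 − 3.160 = 0.5402 mol/dm³.
S̃_{D/U} = C_D/C_U = 0.5402/3.160 = 0.171.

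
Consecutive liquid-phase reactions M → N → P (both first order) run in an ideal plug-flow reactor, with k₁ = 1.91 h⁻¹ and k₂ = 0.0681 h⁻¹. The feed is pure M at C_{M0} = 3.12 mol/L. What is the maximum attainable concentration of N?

2.76 mol/L

For a first-order series the maximum intermediate yield is C_{N,max}/C_{M0} = (k₁/k₂)^[k₂/(k₂−k₁)].
= (1.91/0.0681)^(0.0681/(0.0681−1.91)) = (28.05)^(-0.03697) = 0.8840.
C_{N,max} = 0.8840×3.12 = 2.76 mol/L.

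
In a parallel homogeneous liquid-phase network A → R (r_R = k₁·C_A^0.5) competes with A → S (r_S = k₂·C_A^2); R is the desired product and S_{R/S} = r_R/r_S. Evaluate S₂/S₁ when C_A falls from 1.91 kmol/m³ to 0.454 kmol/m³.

8.63

S_{R/S} = (k₁/k₂)·C_A^-1.5, so S₂/S₁ = (C_{A,2}/C_{A,1})^-1.5.
= (0.454/1.91)^(-1.5) = (0.2377)^(-1.5) = 8.63.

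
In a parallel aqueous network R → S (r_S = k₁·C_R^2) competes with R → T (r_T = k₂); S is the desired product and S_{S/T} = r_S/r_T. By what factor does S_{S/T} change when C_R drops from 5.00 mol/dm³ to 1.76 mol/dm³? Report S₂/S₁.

0.124

S_{S/T} = (k₁/k₂)·C_R^2, so S₂/S₁ = (C_{R,2}/C_{R,1})^2.
= (1.76/5.00)^2 = (0.3520)^2 = 0.124.
Selectivity toward S falls as C_R falls — high-concentration operation is favoured.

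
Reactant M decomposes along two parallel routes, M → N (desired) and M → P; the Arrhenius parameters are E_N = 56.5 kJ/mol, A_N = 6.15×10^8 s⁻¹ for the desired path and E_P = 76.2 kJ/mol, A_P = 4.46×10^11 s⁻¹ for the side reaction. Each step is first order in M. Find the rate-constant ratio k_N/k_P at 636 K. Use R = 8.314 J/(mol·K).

k_N/k_P = (A_N/A_P)·exp[−(E_N−E_P)/(RT)] = (A_N/A_P)·exp[(E_P−E_N)/(RT)].
(E_P−E_N)/(RT) = (76.2−56.5)×10³/(8.314×636) = 19700/5288 = 3.726.
k_N/k_P = (6.15×10^8/4.46×10^11)·exp(3.726) = 0.001379 × 41.50 = 0.0572.

0.0572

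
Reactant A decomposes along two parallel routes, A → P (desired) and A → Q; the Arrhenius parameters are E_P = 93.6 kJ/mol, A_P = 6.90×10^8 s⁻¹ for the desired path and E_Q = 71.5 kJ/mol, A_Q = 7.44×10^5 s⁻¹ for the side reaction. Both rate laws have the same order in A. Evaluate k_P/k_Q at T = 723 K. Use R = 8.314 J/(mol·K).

With equal orders, S_{P/Q} = k_P/k_Q = (A_P/A_Q)·exp[(E_Q−E_P)/(RT)].
(E_Q−E_P)/(RT) = (71.5−93.6)×10³/(8.314×723) = -22100/6011 = -3.677.
k_P/k_Q = (6.90×10^8/7.44×10^5)·exp(-3.677) = 927.4 × 0.02531 = 23.5.

23.5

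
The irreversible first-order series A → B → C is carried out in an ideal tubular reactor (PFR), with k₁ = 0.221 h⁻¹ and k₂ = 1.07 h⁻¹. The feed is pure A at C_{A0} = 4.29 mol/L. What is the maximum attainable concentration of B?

For a first-order series the maximum intermediate yield is C_{B,max}/C_{A0} = (k₁/k₂)^[k₂/(k₂−k₁)].
= (0.221/1.07)^(1.07/(1.07−0.221)) = (0.2065)^(1.260) = 0.1370.
C_{B,max} = 0.1370×4.29 = 0.588 mol/L.

0.588 mol/L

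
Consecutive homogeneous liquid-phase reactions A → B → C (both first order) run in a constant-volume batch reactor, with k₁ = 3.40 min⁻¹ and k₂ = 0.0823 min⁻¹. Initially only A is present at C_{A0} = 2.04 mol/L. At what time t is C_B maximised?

1.12 min

The intermediate peaks when r₁ = r₂, i.e. k₁e^(−k₁t) = k₂e^(−k₂t), giving t_opt = ln(k₂/k₁)/(k₂−k₁).
= ln(0.0823/3.40)/(0.0823−3.40) = ln(0.02421)/-3.318 = -3.721/-3.318 = 1.12 min.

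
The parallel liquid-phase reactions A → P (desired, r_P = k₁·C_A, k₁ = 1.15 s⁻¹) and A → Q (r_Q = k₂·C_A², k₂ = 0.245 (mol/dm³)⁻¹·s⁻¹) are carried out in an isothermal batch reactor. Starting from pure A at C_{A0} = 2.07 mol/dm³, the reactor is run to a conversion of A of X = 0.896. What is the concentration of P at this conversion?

C_A = C_{A0}(1−X) = 0.2153 mol/dm³.
Along a PFR/batch, dC_P/dC_A = −r_P/(r_P+r_Q) = −k₁/(k₁+k₂·C_A).
Integrating from C_{A0} to C_A: C_P = (1.15/0.245)·ln[(1.15+0.245·2.07)/(1.15+0.245·0.215)] = 4.694·ln(1.657/1.203) = 1.504 mol/dm³.

1.50 mol/dm³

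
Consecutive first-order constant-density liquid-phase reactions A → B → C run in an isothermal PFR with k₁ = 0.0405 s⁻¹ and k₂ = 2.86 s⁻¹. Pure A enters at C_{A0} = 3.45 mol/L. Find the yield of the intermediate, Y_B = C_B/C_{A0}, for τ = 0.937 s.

The intermediate concentration in a first-order A→B→C sequence is C_B = k₁C_{A0}(e^(−k₁τ) − e^(−k₂τ))/(k₂−k₁).
e^(−k₁τ) = e^(−0.0405×0.937) = e^(−0.03795) = 0.9628; e^(−k₂τ) = e^(−2.680) = 0.06858.
C_B = 0.0405×3.45/(2.86−0.0405) × (0.9628−0.06858) = 0.04956×0.8942 = 0.04431 mol/L.
Y_B = C_B/C_{A0} = 0.04431/3.45 = 0.0128.

0.0128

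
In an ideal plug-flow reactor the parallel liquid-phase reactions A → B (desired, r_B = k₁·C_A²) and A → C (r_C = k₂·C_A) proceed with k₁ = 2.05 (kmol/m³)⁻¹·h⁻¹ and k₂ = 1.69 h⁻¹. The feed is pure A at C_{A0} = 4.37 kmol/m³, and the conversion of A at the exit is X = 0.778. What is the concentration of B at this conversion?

2.52 kmol/m³

C_A = C_{A0}(1−X) = 0.9701 kmol/m³.
Along a PFR/batch, dC_C/dC_A = −r_C/(r_B+r_C) = −k₂/(k₂+k₁·C_A).
Integrating from C_{A0} to C_A: C_C = (1.69/2.05)·ln[(1.69+2.05·4.37)/(1.69+2.05·0.970)] = 0.8244·ln(10.65/3.679) = 0.8762 kmol/m³.
Then C_B = (C_{A0}−C_A) − C_C = 3.400 − 0.8762 = 2.524 kmol/m³.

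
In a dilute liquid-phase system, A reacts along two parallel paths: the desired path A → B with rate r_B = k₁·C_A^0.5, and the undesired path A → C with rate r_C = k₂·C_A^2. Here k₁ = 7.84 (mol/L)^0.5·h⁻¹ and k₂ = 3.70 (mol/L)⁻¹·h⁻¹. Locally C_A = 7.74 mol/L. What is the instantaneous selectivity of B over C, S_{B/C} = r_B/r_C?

S_{B/C} = r_B/r_C = (k₁·C_A^0.5)/(k₂·C_A^2) = (k₁/k₂)·C_A^-1.5.
= (7.84×7.740^0.5) / (3.70×7.740^2) = 21.81/221.7 = 0.0984.

0.0984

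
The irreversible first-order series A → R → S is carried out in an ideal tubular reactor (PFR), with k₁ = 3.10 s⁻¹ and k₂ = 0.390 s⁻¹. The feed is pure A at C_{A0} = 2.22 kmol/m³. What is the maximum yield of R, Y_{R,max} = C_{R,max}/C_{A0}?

At the optimum, C_{R,max}/C_{A0} = (k₁/k₂)^[k₂/(k₂−k₁)].
= (3.10/0.390)^(0.390/(0.390−3.10)) = (7.949)^(-0.1439) = 0.7421.

0.742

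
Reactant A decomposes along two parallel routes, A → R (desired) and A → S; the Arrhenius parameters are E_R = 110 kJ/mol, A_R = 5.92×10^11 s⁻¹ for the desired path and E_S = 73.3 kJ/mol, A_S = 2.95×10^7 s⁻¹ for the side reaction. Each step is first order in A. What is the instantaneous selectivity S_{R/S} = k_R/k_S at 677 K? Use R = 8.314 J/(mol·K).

k_R/k_S = (A_R/A_S)·exp[−(E_R−E_S)/(RT)] = (A_R/A_S)·exp[(E_S−E_R)/(RT)].
(E_S−E_R)/(RT) = (73.3−110)×10³/(8.314×677) = -36700/5629 = -6.520.
k_R/k_S = (5.92×10^11/2.95×10^7)·exp(-6.520) = 20068 × 0.001473 = 29.6.

29.6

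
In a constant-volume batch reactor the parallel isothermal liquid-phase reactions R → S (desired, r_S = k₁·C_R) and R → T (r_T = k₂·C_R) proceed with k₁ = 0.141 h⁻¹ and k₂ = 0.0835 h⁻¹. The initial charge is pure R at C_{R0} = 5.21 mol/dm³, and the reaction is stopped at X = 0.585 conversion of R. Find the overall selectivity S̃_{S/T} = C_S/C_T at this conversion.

1.69

C_R = C_{R0}(1−X) = 2.162 mol/dm³.
Both paths are first order in R, so the instantaneous fraction to S is constant: dC_S/d(−C_R) = k₁/(k₁+k₂) = 0.6281.
C_S = 0.6281·(C_{R0}−C_R) = 0.6281×3.048 = 1.91 mol/dm³.
C_T = (C_{R0}−C_R)−C_S = 1.134 mol/dm³; S̃_{S/T} = 1.914/1.134 = 1.69.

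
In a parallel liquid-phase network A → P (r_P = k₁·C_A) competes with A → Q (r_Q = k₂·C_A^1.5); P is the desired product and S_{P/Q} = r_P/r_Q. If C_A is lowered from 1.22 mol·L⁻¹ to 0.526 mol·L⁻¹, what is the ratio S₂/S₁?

S_{P/Q} = (k₁/k₂)·C_A^-0.5, so S₂/S₁ = (C_{A,2}/C_{A,1})^-0.5.
= (0.526/1.22)^(-0.5) = (0.4311)^(-0.5) = 1.52.

1.52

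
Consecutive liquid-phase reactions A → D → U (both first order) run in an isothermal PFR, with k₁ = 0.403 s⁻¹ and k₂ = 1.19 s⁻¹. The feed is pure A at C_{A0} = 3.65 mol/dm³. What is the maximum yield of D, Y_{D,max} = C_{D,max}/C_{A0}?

At the optimum, C_{D,max}/C_{A0} = (k₁/k₂)^[k₂/(k₂−k₁)].
= (0.403/1.19)^(1.19/(1.19−0.403)) = (0.3387)^(1.512) = 0.1945.

0.195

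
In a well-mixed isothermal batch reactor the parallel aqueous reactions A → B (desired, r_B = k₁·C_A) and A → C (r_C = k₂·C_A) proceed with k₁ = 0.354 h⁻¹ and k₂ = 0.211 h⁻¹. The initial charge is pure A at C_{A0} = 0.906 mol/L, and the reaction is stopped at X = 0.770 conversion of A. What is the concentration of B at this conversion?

C_A = C_{A0}(1−X) = 0.2084 mol/L.
Both paths are first order in A, so the instantaneous fraction to B is constant: dC_B/d(−C_A) = k₁/(k₁+k₂) = 0.6265.
C_B = 0.6265·(C_{A0}−C_A) = 0.6265×0.6976 = 0.437 mol/L.

0.437 mol/L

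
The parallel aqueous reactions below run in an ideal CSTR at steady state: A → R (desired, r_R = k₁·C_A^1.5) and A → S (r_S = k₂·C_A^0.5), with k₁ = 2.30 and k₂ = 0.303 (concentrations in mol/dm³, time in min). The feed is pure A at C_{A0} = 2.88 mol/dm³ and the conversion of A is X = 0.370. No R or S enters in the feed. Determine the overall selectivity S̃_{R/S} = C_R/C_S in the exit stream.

Exit C_A = C_{A0}(1−X) = 2.88×0.630 = 1.814 mol/dm³.
A CSTR operates uniformly at the exit composition, giving r_R = 5.621 and r_S = 0.4081 (each k·C_A^n at C_A = 1.814).
Overall selectivity = C_R/C_S = r_Rτ/(r_Sτ) = r_R/r_S = 13.8.

13.8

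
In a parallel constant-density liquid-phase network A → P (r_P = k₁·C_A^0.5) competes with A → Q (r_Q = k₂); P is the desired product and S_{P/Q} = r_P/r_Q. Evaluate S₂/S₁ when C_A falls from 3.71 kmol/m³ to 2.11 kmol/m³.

0.754

S_{P/Q} = (k₁/k₂)·C_A^0.5, so S₂/S₁ = (C_{A,2}/C_{A,1})^0.5.
= (2.11/3.71)^0.5 = (0.5687)^0.5 = 0.754.
Selectivity toward P falls as C_A falls — high-concentration operation is favoured.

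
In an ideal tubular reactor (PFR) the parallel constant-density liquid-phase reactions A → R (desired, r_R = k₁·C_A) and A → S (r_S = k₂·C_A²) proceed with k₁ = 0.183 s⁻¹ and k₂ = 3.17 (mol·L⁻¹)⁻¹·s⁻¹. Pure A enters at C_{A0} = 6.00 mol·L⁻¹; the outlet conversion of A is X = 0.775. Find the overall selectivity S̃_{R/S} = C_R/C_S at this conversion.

C_A = C_{A0}(1−X) = 1.350 mol·L⁻¹.
Along a PFR/batch, dC_R/dC_A = −r_R/(r_R+r_S) = −k₁/(k₁+k₂·C_A).
Integrating from C_{A0} to C_A: C_R = (0.183/3.17)·ln[(0.183+3.17·6.00)/(0.183+3.17·1.35)] = 0.05773·ln(19.20/4.462) = 0.08425 mol·L⁻¹.
C_S = (C_{A0}−C_A)−C_R = 4.566 mol·L⁻¹; S̃_{R/S} = 0.08425/4.566 = 0.0185.

0.0185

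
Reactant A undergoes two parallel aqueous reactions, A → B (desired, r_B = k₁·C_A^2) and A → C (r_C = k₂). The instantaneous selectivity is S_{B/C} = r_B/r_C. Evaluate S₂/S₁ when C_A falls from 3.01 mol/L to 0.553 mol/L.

S_{B/C} = (k₁/k₂)·C_A^2, so S₂/S₁ = (C_{A,2}/C_{A,1})^2.
= (0.553/3.01)^2 = (0.1837)^2 = 0.0338.

0.0338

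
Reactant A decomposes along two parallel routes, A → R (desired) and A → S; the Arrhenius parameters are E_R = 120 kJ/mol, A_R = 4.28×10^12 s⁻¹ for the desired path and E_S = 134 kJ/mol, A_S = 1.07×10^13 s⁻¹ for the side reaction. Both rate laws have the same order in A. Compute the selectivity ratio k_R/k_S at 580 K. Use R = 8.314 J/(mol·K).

7.29

Since both paths have the same order in A, the concentration cancels and S_{R/S} = k_R/k_S = (A_R/A_S)·exp[(E_S−E_R)/(RT)].
(E_S−E_R)/(RT) = (134−120)×10³/(8.314×580) = 14000/4822 = 2.903.
k_R/k_S = (4.28×10^12/1.07×10^13)·exp(2.903) = 0.4000 × 18.23 = 7.29.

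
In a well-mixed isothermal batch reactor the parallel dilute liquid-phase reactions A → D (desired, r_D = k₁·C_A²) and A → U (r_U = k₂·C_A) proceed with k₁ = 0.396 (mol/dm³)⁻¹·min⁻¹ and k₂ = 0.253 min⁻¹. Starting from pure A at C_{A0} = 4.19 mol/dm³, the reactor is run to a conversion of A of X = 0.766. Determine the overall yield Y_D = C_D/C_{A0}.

C_A = C_{A0}(1−X) = 0.9805 mol/dm³.
Along a PFR/batch, dC_U/dC_A = −r_U/(r_D+r_U) = −k₂/(k₂+k₁·C_A).
Integrating from C_{A0} to C_A: C_U = (0.253/0.396)·ln[(0.253+0.396·4.19)/(0.253+0.396·0.980)] = 0.6389·ln(1.912/0.6413) = 0.6980 mol/dm³.
Then C_D = (C_{A0}−C_A) − C_U = 3.210 − 0.6980 = 2.511 mol/dm³.
Y_D = C_D/C_{A0} = 2.511/4.19 = 0.599.

0.599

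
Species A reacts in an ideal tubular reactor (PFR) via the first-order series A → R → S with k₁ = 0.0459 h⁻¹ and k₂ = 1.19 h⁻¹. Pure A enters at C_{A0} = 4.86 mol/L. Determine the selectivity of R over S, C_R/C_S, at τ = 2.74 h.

0.401

For first-order series with pure A initially, C_R(τ) = k₁C_{A0}/(k₂−k₁)·(e^(−k₁τ) − e^(−k₂τ)).
e^(−k₁τ) = e^(−0.0459×2.74) = e^(−0.1258) = 0.8818; e^(−k₂τ) = e^(−3.261) = 0.03837.
C_R = 0.0459×4.86/(1.19−0.0459) × (0.8818−0.03837) = 0.1950×0.8435 = 0.1645 mol/L.
C_A = C_{A0}e^(−k₁τ) = 4.286 mol/L, so C_S = C_{A0}−C_A−C_R = 0.4099 mol/L; C_R/C_S = 0.401.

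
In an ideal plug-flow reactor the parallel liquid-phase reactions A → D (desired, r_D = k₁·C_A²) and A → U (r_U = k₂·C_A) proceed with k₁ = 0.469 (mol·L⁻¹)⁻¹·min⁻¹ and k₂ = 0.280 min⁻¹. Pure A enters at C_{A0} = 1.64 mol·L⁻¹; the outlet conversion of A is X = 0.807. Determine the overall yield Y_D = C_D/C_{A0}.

C_A = C_{A0}(1−X) = 0.3165 mol·L⁻¹.
Along a PFR/batch, dC_U/dC_A = −r_U/(r_D+r_U) = −k₂/(k₂+k₁·C_A).
Integrating from C_{A0} to C_A: C_U = (0.280/0.469)·ln[(0.280+0.469·1.64)/(0.280+0.469·0.317)] = 0.5970·ln(1.049/0.4284) = 0.5347 mol·L⁻¹.
Then C_D = (C_{A0}−C_A) − C_U = 1.323 − 0.5347 = 0.7888 mol·L⁻¹.
Y_D = C_D/C_{A0} = 0.7888/1.64 = 0.481.

0.481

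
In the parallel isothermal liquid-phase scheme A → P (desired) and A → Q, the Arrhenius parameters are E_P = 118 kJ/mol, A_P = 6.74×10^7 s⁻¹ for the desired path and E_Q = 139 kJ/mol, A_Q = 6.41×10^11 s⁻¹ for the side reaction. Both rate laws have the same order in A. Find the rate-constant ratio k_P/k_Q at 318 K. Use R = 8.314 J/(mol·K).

0.296

k_P/k_Q = (A_P/A_Q)·exp[−(E_P−E_Q)/(RT)] = (A_P/A_Q)·exp[(E_Q−E_P)/(RT)].
(E_Q−E_P)/(RT) = (139−118)×10³/(8.314×318) = 21000/2644 = 7.943.
k_P/k_Q = (6.74×10^7/6.41×10^11)·exp(7.943) = 1.051×10^-4 × 2816 = 0.296.
Since E_P < E_Q, lowering the temperature improves selectivity toward P.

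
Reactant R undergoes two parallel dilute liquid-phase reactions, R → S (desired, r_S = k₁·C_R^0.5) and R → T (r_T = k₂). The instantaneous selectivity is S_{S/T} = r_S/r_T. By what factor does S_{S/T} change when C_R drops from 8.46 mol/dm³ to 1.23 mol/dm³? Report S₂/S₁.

0.381

S_{S/T} = (k₁/k₂)·C_R^0.5, so S₂/S₁ = (C_{R,2}/C_{R,1})^0.5.
= (1.23/8.46)^0.5 = (0.1454)^0.5 = 0.381.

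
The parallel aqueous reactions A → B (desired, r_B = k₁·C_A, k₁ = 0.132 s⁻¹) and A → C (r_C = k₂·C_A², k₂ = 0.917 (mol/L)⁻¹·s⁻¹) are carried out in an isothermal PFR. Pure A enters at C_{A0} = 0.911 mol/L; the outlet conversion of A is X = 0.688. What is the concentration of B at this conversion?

C_A = C_{A0}(1−X) = 0.2842 mol/L.
Along a PFR/batch, dC_B/dC_A = −r_B/(r_B+r_C) = −k₁/(k₁+k₂·C_A).
Integrating from C_{A0} to C_A: C_B = (0.132/0.917)·ln[(0.132+0.917·0.911)/(0.132+0.917·0.284)] = 0.1439·ln(0.9674/0.3926) = 0.1298 mol/L.

0.130 mol/L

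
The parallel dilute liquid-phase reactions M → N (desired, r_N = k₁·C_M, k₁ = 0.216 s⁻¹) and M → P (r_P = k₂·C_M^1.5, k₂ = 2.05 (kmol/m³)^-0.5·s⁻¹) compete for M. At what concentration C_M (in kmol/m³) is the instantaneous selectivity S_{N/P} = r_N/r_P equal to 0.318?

0.110 kmol/m³

S_{N/P} = (k₁/k₂)·C_M^-0.5 ⇒ C_M = (S·k₂/k₁)^(-2).
= (0.318×2.05/0.216)^(-2) = (3.018)^(-2) = 0.110 kmol/m³.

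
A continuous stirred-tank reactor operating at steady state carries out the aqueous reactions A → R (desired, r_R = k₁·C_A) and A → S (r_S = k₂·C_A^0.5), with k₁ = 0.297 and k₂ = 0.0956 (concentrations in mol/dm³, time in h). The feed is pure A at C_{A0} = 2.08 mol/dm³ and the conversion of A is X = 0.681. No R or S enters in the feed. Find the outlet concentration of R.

1.02 mol/dm³

Exit C_A = C_{A0}(1−X) = 2.08×0.319 = 0.6635 mol/dm³.
In a CSTR the entire volume is at exit conditions, so r_R = 0.297×0.6635 = 0.1971 and r_S = 0.0956×0.6635^0.5 = 0.07787.
Fraction of consumed A going to R: r_R/(r_R+r_S) = 0.7168.
C_R = 0.7168·C_{A0}·X = 0.7168×2.08×0.681 = 1.02 mol/dm³.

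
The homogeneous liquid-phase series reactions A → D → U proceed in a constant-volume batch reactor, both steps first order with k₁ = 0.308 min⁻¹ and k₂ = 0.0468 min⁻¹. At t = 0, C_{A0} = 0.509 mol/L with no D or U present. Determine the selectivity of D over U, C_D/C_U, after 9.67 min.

For first-order series with pure A initially, C_D(t) = k₁C_{A0}/(k₂−k₁)·(e^(−k₁t) − e^(−k₂t)).
e^(−k₁t) = e^(−0.308×9.67) = e^(−2.978) = 0.05088; e^(−k₂t) = e^(−0.4526) = 0.6360.
C_D = 0.308×0.509/(0.0468−0.308) × (0.05088−0.6360) = (-0.6002)×(-0.5851) = 0.3512 mol/L.
C_A = C_{A0}e^(−k₁t) = 0.02590 mol/L, so C_U = C_{A0}−C_A−C_D = 0.1319 mol/L; C_D/C_U = 2.66.

2.66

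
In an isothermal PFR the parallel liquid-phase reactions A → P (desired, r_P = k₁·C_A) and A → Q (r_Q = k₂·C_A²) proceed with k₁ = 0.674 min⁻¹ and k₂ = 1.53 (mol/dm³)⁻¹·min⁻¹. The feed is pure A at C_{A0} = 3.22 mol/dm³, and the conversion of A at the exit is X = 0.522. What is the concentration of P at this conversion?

0.271 mol/dm³

C_A = C_{A0}(1−X) = 1.539 mol/dm³.
Along a PFR/batch, dC_P/dC_A = −r_P/(r_P+r_Q) = −k₁/(k₁+k₂·C_A).
Integrating from C_{A0} to C_A: C_P = (0.674/1.53)·ln[(0.674+1.53·3.22)/(0.674+1.53·1.54)] = 0.4405·ln(5.601/3.029) = 0.2708 mol/dm³.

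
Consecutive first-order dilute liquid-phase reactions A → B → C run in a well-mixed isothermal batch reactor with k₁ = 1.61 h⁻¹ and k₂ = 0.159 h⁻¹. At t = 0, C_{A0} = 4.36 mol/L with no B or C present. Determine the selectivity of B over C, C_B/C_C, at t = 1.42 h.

Solving the coupled first-order balances gives C_B(t) = [k₁/(k₂−k₁)]·C_{A0}·(e^(−k₁t) − e^(−k₂t)).
e^(−k₁t) = e^(−1.61×1.42) = e^(−2.286) = 0.1017; e^(−k₂t) = e^(−0.2258) = 0.7979.
C_B = 1.61×4.36/(0.159−1.61) × (0.1017−0.7979) = (-4.838)×(-0.6962) = 3.368 mol/L.
C_A = C_{A0}e^(−k₁t) = 0.4432 mol/L, so C_C = C_{A0}−C_A−C_B = 0.5485 mol/L; C_B/C_C = 6.14.

6.14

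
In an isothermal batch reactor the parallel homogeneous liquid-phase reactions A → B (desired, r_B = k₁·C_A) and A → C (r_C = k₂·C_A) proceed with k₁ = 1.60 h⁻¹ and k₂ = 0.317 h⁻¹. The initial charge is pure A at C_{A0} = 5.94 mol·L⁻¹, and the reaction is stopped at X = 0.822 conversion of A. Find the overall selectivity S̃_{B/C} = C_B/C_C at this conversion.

5.05

C_A = C_{A0}(1−X) = 1.057 mol·L⁻¹.
Both paths are first order in A, so the instantaneous fraction to B is constant: dC_B/d(−C_A) = k₁/(k₁+k₂) = 0.8346.
C_B = 0.8346·(C_{A0}−C_A) = 0.8346×4.883 = 4.08 mol·L⁻¹.
C_C = (C_{A0}−C_A)−C_B = 0.8074 mol·L⁻¹; S̃_{B/C} = 4.075/0.8074 = 5.05.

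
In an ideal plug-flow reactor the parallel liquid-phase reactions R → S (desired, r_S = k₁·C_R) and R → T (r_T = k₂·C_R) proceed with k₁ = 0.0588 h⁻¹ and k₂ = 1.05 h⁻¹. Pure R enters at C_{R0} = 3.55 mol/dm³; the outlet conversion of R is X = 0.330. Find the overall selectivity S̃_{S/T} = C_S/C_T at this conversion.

0.0560

C_R = C_{R0}(1−X) = 2.378 mol/dm³.
Both paths are first order in R, so the instantaneous fraction to S is constant: dC_S/d(−C_R) = k₁/(k₁+k₂) = 0.05303.
C_S = 0.05303·(C_{R0}−C_R) = 0.05303×1.171 = 0.0621 mol/dm³.
C_T = (C_{R0}−C_R)−C_S = 1.109 mol/dm³; S̃_{S/T} = 0.06212/1.109 = 0.0560.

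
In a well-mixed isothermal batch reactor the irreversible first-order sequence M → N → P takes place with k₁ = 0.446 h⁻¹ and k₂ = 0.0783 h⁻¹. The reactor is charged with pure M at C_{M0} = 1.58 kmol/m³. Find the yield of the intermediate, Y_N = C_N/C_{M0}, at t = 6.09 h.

0.673

For first-order series with pure M initially, C_N(t) = k₁C_{M0}/(k₂−k₁)·(e^(−k₁t) − e^(−k₂t)).
e^(−k₁t) = e^(−0.446×6.09) = e^(−2.716) = 0.06613; e^(−k₂t) = e^(−0.4768) = 0.6207.
C_N = 0.446×1.58/(0.0783−0.446) × (0.06613−0.6207) = (-1.916)×(-0.5546) = 1.063 kmol/m³.
Y_N = C_N/C_{M0} = 1.063/1.58 = 0.673.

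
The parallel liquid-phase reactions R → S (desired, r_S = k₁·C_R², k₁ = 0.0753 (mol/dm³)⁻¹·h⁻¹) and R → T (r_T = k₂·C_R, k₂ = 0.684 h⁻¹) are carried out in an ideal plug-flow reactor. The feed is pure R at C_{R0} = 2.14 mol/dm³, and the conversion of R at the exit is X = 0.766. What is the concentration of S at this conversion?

0.205 mol/dm³

C_R = C_{R0}(1−X) = 0.5008 mol/dm³.
Along a PFR/batch, dC_T/dC_R = −r_T/(r_S+r_T) = −k₂/(k₂+k₁·C_R).
Integrating from C_{R0} to C_R: C_T = (0.684/0.0753)·ln[(0.684+0.0753·2.14)/(0.684+0.0753·0.501)] = 9.084·ln(0.8451/0.7217) = 1.434 mol/dm³.
Then C_S = (C_{R0}−C_R) − C_T = 1.639 − 1.434 = 0.2051 mol/dm³.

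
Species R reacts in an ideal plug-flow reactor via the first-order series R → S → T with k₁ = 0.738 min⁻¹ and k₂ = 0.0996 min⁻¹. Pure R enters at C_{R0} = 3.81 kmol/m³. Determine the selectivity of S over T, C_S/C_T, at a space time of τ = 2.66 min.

5.37

For first-order series with pure R initially, C_S(τ) = k₁C_{R0}/(k₂−k₁)·(e^(−k₁τ) − e^(−k₂τ)).
e^(−k₁τ) = e^(−0.738×2.66) = e^(−1.963) = 0.1404; e^(−k₂τ) = e^(−0.2649) = 0.7673.
C_S = 0.738×3.81/(0.0996−0.738) × (0.1404−0.7673) = (-4.404)×(-0.6268) = 2.761 kmol/m³.
C_R = C_{R0}e^(−k₁τ) = 0.5350 kmol/m³, so C_T = C_{R0}−C_R−C_S = 0.5142 kmol/m³; C_S/C_T = 5.37.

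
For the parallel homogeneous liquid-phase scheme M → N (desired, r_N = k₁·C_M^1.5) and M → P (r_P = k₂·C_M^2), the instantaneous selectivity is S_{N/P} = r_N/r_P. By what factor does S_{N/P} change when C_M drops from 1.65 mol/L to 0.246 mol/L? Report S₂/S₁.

2.59

S_{N/P} = (k₁/k₂)·C_M^-0.5, so S₂/S₁ = (C_{M,2}/C_{M,1})^-0.5.
= (0.246/1.65)^(-0.5) = (0.1491)^(-0.5) = 2.59.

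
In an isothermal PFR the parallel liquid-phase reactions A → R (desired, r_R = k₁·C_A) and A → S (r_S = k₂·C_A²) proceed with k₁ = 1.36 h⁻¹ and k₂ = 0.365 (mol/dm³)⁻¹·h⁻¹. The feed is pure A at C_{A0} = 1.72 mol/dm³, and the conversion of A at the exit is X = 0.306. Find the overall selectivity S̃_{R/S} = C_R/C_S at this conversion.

C_A = C_{A0}(1−X) = 1.194 mol/dm³.
Along a PFR/batch, dC_R/dC_A = −r_R/(r_R+r_S) = −k₁/(k₁+k₂·C_A).
Integrating from C_{A0} to C_A: C_R = (1.36/0.365)·ln[(1.36+0.365·1.72)/(1.36+0.365·1.19)] = 3.726·ln(1.988/1.796) = 0.3787 mol/dm³.
C_S = (C_{A0}−C_A)−C_R = 0.1476 mol/dm³; S̃_{R/S} = 0.3787/0.1476 = 2.57.

2.57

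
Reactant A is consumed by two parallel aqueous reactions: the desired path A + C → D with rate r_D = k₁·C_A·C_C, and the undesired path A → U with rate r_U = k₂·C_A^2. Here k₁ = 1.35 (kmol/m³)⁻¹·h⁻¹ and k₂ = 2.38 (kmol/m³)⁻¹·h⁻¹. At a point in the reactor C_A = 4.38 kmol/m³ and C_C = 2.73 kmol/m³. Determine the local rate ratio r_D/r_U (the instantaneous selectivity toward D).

S_{D/U} = r_D/r_U = (k₁·C_A·C_C)/(k₂·C_A^2) = (k₁/k₂)·C_A⁻¹·C_C.
= (1.35×4.380×2.730) / (2.38×4.380^2) = 16.14/45.66 = 0.354.
The undesired path is higher order in A, so low C_A (CSTR or dilute feed) favours D.

0.354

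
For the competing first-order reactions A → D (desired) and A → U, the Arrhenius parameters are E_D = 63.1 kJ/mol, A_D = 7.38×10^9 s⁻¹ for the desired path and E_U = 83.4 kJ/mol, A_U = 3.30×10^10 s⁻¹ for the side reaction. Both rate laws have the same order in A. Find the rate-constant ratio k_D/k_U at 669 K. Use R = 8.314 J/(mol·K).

k_D/k_U = (A_D/A_U)·exp[−(E_D−E_U)/(RT)] = (A_D/A_U)·exp[(E_U−E_D)/(RT)].
(E_U−E_D)/(RT) = (83.4−63.1)×10³/(8.314×669) = 20300/5562 = 3.650.
k_D/k_U = (7.38×10^9/3.30×10^10)·exp(3.650) = 0.2236 × 38.46 = 8.60.
Since E_D < E_U, lowering the temperature improves selectivity toward D.

8.60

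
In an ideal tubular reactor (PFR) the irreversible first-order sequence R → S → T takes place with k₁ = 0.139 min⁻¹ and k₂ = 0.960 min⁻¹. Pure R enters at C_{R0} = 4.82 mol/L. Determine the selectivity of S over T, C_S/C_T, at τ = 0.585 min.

Solving the coupled first-order balances gives C_S(τ) = [k₁/(k₂−k₁)]·C_{R0}·(e^(−k₁τ) − e^(−k₂τ)).
e^(−k₁τ) = e^(−0.139×0.585) = e^(−0.08131) = 0.9219; e^(−k₂τ) = e^(−0.5616) = 0.5703.
C_S = 0.139×4.82/(0.960−0.139) × (0.9219−0.5703) = 0.8161×0.3516 = 0.2869 mol/L.
C_R = C_{R0}e^(−k₁τ) = 4.444 mol/L, so C_T = C_{R0}−C_R−C_S = 0.08950 mol/L; C_S/C_T = 3.21.

3.21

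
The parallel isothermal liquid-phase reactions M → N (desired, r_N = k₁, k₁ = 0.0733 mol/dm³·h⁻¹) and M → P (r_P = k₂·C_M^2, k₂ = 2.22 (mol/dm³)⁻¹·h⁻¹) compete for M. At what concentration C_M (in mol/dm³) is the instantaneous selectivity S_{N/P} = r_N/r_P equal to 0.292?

0.336 mol/dm³

S_{N/P} = (k₁/k₂)·C_M^-2 ⇒ C_M = (S·k₂/k₁)^(-0.5).
= (0.292×2.22/0.0733)^(-0.5) = (8.844)^(-0.5) = 0.336 mol/dm³.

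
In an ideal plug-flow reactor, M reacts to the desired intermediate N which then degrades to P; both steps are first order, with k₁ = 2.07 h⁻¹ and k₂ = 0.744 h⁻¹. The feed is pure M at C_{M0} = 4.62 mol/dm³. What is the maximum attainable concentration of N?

2.60 mol/dm³

At the optimum, C_{N,max}/C_{M0} = (k₁/k₂)^[k₂/(k₂−k₁)].
= (2.07/0.744)^(0.744/(0.744−2.07)) = (2.782)^(-0.5611) = 0.5632.
C_{N,max} = 0.5632×4.62 = 2.60 mol/dm³.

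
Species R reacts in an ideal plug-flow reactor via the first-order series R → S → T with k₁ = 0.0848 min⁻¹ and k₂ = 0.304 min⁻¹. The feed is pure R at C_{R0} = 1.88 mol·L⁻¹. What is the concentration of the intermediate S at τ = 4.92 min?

0.316 mol·L⁻¹

The intermediate concentration in a first-order A→B→C sequence is C_S = k₁C_{R0}(e^(−k₁τ) − e^(−k₂τ))/(k₂−k₁).
e^(−k₁τ) = e^(−0.0848×4.92) = e^(−0.4172) = 0.6589; e^(−k₂τ) = e^(−1.496) = 0.2241.
C_S = 0.0848×1.88/(0.304−0.0848) × (0.6589−0.2241) = 0.7273×0.4348 = 0.3162 mol·L⁻¹.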